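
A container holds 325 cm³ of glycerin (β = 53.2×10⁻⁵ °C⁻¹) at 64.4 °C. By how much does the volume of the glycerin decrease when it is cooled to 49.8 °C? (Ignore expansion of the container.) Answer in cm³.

ΔV = 2.52 cm³

|ΔT| = |49.8 − 64.4| = 14.6 K
ΔV = βV₀ΔT = (53.2×10⁻⁵)(325)(14.6) = 2.52 cm³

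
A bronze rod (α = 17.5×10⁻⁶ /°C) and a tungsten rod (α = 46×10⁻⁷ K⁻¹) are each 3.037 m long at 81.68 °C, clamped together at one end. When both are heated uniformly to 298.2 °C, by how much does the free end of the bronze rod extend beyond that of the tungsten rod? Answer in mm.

8.48 mm

ΔT = 216.52 K
bronze: ΔL = 17.5×10⁻⁶ × 3.037 m × 216.52 = 1.1507×10⁻² m = 11.507 mm
tungsten: ΔL = 46×10⁻⁷ × 3.037 m × 216.52 = 3.0248×10⁻³ m = 3.0248 mm
difference = 11.507 − 3.0248 = 8.4822 mm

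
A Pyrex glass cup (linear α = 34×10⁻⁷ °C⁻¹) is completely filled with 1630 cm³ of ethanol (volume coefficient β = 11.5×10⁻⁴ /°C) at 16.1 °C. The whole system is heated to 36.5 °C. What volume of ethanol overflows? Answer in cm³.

The cup also expands: β_container ≈ 3α = 1.02×10⁻⁵ /K
Net overflow = V₀(β_liq − 3α_cont)ΔT
β − 3α = 1.15×10⁻³ − 1.02×10⁻⁵ = 1.1398×10⁻³ /K; ΔT = 20.4 K
ΔV = 1630 × 1.1398×10⁻³ × 20.4 = 37.9 cm³

37.9 cm³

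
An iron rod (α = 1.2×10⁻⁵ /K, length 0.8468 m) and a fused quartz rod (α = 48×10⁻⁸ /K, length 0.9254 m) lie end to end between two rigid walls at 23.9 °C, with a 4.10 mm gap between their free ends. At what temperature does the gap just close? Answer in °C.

T = 410 °C

Gap closes when ΔL₁ + ΔL₂ = 4.10 mm = 4.10×10⁻³ m
(α₁L₁ + α₂L₂)ΔT = g
α₁L₁ + α₂L₂ = 1.2×10⁻⁵×0.8468 + 48×10⁻⁸×0.9254 = 1.0605792×10⁻⁵ m/K
ΔT = 4.10×10⁻³ / 1.0605792×10⁻⁵ = 386.58 K
T = 23.9 + 386.58 = 410.48 °C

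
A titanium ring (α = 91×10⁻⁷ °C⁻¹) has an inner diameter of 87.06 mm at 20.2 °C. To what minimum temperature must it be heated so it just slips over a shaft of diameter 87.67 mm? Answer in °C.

T = 790 °C

Required Δd = 87.67 − 87.06 = 0.61 mm
Δd = αd₀ΔT ⇒ ΔT = Δd/(αd₀) = 0.61 / (91×10⁻⁷ × 87.06) = 769.96 K
T_min = 20.2 + 769.96 = 790.16 °C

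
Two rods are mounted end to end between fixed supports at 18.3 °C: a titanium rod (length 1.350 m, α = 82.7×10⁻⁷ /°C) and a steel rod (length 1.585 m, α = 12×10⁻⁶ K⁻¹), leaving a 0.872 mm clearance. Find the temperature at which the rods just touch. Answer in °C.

T = 47.2 °C

Gap closes when ΔL₁ + ΔL₂ = 0.872 mm = 8.72×10⁻⁴ m
(α₁L₁ + α₂L₂)ΔT = g
α₁L₁ + α₂L₂ = 82.7×10⁻⁷×1.350 + 12×10⁻⁶×1.585 = 3.01845×10⁻⁵ m/K
ΔT = 8.72×10⁻⁴ / 3.01845×10⁻⁵ = 28.889 K
T = 18.3 + 28.889 = 47.189 °C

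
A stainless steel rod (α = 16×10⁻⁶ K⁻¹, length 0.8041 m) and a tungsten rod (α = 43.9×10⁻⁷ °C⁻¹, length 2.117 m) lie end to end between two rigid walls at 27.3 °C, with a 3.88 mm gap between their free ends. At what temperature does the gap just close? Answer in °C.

Gap closes when ΔL₁ + ΔL₂ = 3.88 mm = 3.88×10⁻³ m
(α₁L₁ + α₂L₂)ΔT = g
α₁L₁ + α₂L₂ = 16×10⁻⁶×0.8041 + 43.9×10⁻⁷×2.117 = 2.215923×10⁻⁵ m/K
ΔT = 3.88×10⁻³ / 2.215923×10⁻⁵ = 175.10 K
T = 27.3 + 175.10 = 202.40 °C

T = 202 °C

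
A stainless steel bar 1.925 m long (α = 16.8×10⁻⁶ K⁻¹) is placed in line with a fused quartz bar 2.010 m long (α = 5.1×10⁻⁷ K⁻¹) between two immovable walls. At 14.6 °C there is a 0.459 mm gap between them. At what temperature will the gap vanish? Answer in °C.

T = 28.4 °C

α₁L₁ = 3.234×10⁻⁵ m/K, α₂L₂ = 1.0251×10⁻⁶ m/K → total 3.33651×10⁻⁵ m/K
ΔT = g/(α₁L₁+α₂L₂) = 4.59×10⁻⁴ / 3.33651×10⁻⁵ = 13.757 K
T = 14.6 + 13.757 = 28.357 °C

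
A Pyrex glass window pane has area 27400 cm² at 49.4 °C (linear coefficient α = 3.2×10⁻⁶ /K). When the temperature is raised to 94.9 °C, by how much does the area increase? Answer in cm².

Area coefficient ≈ 2α; |ΔT| = 45.5 K
ΔA = 2αA₀ΔT = 2(3.2×10⁻⁶)(27400)(45.5) = 7.98 cm²

ΔA = 7.98 cm²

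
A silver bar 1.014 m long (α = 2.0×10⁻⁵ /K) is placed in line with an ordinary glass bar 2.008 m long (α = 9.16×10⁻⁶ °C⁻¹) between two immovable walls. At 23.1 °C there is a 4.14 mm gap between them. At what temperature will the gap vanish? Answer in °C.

T = 130 °C

Gap closes when ΔL₁ + ΔL₂ = 4.14 mm = 4.14×10⁻³ m
(α₁L₁ + α₂L₂)ΔT = g
α₁L₁ + α₂L₂ = 2.0×10⁻⁵×1.014 + 9.16×10⁻⁶×2.008 = 3.867328×10⁻⁵ m/K
ΔT = 4.14×10⁻³ / 3.867328×10⁻⁵ = 107.05 K
T = 23.1 + 107.05 = 130.15 °C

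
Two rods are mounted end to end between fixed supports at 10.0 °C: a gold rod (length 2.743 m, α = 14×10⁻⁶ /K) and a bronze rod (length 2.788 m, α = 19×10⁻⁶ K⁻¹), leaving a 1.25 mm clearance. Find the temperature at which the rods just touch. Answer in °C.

T = 23.7 °C

Gap closes when ΔL₁ + ΔL₂ = 1.25 mm = 1.25×10⁻³ m
(α₁L₁ + α₂L₂)ΔT = g
α₁L₁ + α₂L₂ = 14×10⁻⁶×2.743 + 19×10⁻⁶×2.788 = 9.1374×10⁻⁵ m/K
ΔT = 1.25×10⁻³ / 9.1374×10⁻⁵ = 13.680 K
T = 10.0 + 13.680 = 23.680 °C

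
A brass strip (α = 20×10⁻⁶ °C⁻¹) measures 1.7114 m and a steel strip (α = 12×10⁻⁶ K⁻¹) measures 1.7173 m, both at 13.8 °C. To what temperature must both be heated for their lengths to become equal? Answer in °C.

Equal length when α₁L₁ΔT − α₂L₂ΔT = L₂ − L₁ = 5.90×10⁻³ m
α₁L₁ = 3.4228×10⁻⁵, α₂L₂ = 2.06076×10⁻⁵ → Δ(αL) = 1.36204×10⁻⁵ m/K
ΔT = 5.90×10⁻³ / 1.36204×10⁻⁵ = 433.174 K, so T = 13.8 + 433.174 = 446.974 °C

T = 447.0 °C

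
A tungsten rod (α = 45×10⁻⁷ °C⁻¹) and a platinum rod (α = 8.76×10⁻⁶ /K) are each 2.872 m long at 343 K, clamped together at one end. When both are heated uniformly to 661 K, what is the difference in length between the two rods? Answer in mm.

3.89 mm

ΔT = 318 K
tungsten: ΔL = 45×10⁻⁷ × 2.872 m × 318 = 4.1098×10⁻³ m = 4.1098 mm
platinum: ΔL = 8.76×10⁻⁶ × 2.872 m × 318 = 8.0005×10⁻³ m = 8.0005 mm
difference = 8.0005 − 4.1098 = 3.8907 mm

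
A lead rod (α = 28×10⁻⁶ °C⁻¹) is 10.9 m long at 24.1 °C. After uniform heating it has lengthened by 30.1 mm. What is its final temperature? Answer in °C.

T = 123 °C

ΔL = αL₀ΔT ⇒ ΔT = ΔL / (αL₀)
ΔT = 30.1×10⁻³ m / (28×10⁻⁶ × 10.9 m) = 98.62 K
T = 24.1 + 98.62 = 122.72 °C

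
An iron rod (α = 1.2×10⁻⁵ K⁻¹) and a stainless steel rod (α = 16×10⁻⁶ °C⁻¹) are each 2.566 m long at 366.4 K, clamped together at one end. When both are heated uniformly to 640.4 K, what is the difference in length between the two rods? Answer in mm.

2.81 mm

ΔT = 274.0 K
iron: ΔL = 1.2×10⁻⁵ × 2.566 m × 274.0 = 8.4370×10⁻³ m = 8.4370 mm
stainless steel: ΔL = 16×10⁻⁶ × 2.566 m × 274.0 = 1.1249×10⁻² m = 11.249 mm
difference = 11.249 − 8.4370 = 2.812 mm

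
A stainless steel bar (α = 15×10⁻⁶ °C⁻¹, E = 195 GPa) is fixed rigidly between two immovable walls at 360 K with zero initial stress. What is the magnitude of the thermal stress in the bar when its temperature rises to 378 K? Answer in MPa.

σ = 52.6 MPa

Fully constrained: the free strain ε = αΔT is blocked, so σ = Eε = EαΔT.
|ΔT| = 18 K
σ = 195×10⁹ × 15×10⁻⁶ × 18 = 5.26×10⁷ Pa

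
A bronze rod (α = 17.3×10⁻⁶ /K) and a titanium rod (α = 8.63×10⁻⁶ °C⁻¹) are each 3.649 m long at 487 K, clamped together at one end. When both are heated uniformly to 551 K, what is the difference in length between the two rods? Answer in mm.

2.02 mm

ΔT = 64 K
bronze: ΔL = 17.3×10⁻⁶ × 3.649 m × 64 = 4.0402×10⁻³ m = 4.0402 mm
titanium: ΔL = 8.63×10⁻⁶ × 3.649 m × 64 = 2.0154×10⁻³ m = 2.0154 mm
difference = 4.0402 − 2.0154 = 2.0248 mm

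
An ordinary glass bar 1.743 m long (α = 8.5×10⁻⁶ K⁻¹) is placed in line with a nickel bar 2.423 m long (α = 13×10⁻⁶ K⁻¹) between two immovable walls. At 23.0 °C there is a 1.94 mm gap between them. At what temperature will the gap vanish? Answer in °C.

T = 64.9 °C

Gap closes when ΔL₁ + ΔL₂ = 1.94 mm = 1.94×10⁻³ m
(α₁L₁ + α₂L₂)ΔT = g
α₁L₁ + α₂L₂ = 8.5×10⁻⁶×1.743 + 13×10⁻⁶×2.423 = 4.63145×10⁻⁵ m/K
ΔT = 1.94×10⁻³ / 4.63145×10⁻⁵ = 41.888 K
T = 23.0 + 41.888 = 64.888 °C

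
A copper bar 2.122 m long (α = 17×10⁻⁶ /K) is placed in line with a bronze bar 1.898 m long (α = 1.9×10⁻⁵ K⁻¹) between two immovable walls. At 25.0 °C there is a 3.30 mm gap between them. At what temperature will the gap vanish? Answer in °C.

Gap closes when ΔL₁ + ΔL₂ = 3.30 mm = 3.30×10⁻³ m
(α₁L₁ + α₂L₂)ΔT = g
α₁L₁ + α₂L₂ = 17×10⁻⁶×2.122 + 1.9×10⁻⁵×1.898 = 7.2136×10⁻⁵ m/K
ΔT = 3.30×10⁻³ / 7.2136×10⁻⁵ = 45.747 K
T = 25.0 + 45.747 = 70.747 °C

T = 70.7 °C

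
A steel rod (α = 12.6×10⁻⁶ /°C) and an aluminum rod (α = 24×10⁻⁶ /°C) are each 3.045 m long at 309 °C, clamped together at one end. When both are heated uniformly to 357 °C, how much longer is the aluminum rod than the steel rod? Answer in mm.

1.67 mm

ΔT = 48 K
steel: ΔL = 12.6×10⁻⁶ × 3.045 m × 48 = 1.8416×10⁻³ m = 1.8416 mm
aluminum: ΔL = 24×10⁻⁶ × 3.045 m × 48 = 3.5078×10⁻³ m = 3.5078 mm
difference = 3.5078 − 1.8416 = 1.6662 mm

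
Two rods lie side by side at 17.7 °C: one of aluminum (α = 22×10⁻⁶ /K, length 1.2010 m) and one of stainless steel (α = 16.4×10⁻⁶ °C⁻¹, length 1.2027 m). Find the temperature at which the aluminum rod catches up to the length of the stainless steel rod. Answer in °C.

T = 271.5 °C

Equal length when α₁L₁ΔT − α₂L₂ΔT = L₂ − L₁ = 1.70×10⁻³ m
α₁L₁ = 2.6422×10⁻⁵, α₂L₂ = 1.972428×10⁻⁵ → Δ(αL) = 6.69772×10⁻⁶ m/K
ΔT = 1.70×10⁻³ / 6.69772×10⁻⁶ = 253.818 K, so T = 17.7 + 253.818 = 271.518 °C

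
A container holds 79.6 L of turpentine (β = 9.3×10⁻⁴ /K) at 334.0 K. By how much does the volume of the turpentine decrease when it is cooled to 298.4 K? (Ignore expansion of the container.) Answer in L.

ΔV = 2.64 L

|ΔT| = |298.4 − 334.0| = 35.6 K
ΔV = βV₀ΔT = (9.3×10⁻⁴)(79.6)(35.6) = 2.64 L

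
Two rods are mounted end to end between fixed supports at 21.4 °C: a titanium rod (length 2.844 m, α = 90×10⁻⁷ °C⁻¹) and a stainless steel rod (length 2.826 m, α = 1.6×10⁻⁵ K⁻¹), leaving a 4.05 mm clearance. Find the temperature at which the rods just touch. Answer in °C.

T = 78.6 °C

α₁L₁ = 2.5596×10⁻⁵ m/K, α₂L₂ = 4.5216×10⁻⁵ m/K → total 7.0812×10⁻⁵ m/K
ΔT = g/(α₁L₁+α₂L₂) = 4.05×10⁻³ / 7.0812×10⁻⁵ = 57.194 K
T = 21.4 + 57.194 = 78.594 °C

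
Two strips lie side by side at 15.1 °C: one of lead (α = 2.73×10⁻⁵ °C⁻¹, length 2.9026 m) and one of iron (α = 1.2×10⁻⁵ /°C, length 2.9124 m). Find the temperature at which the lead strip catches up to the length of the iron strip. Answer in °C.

L₁(1 + α₁ΔT) = L₂(1 + α₂ΔT) ⇒ ΔT = (L₂ − L₁)/(α₁L₁ − α₂L₂)
L₂ − L₁ = 2.9124 − 2.9026 = 9.80×10⁻³ m
α₁L₁ − α₂L₂ = 2.73×10⁻⁵×2.9026 − 1.2×10⁻⁵×2.9124 = 4.429218×10⁻⁵ m/K
ΔT = 9.80×10⁻³ / 4.429218×10⁻⁵ = 221.258 K
T = 15.1 + 221.258 = 236.358 °C

T = 236.4 °C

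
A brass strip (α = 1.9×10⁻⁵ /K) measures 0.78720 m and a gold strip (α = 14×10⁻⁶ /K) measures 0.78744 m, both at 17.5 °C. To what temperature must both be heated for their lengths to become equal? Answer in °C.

Equal length when α₁L₁ΔT − α₂L₂ΔT = L₂ − L₁ = 2.40×10⁻⁴ m
α₁L₁ = 1.49568×10⁻⁵, α₂L₂ = 1.102416×10⁻⁵ → Δ(αL) = 3.93264×10⁻⁶ m/K
ΔT = 2.40×10⁻⁴ / 3.93264×10⁻⁶ = 61.0277 K, so T = 17.5 + 61.0277 = 78.5277 °C

T = 78.53 °C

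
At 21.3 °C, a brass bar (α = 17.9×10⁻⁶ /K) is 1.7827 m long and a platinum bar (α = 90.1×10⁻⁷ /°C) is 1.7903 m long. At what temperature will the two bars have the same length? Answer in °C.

L₁(1 + α₁ΔT) = L₂(1 + α₂ΔT) ⇒ ΔT = (L₂ − L₁)/(α₁L₁ − α₂L₂)
L₂ − L₁ = 1.7903 − 1.7827 = 7.60×10⁻³ m
α₁L₁ − α₂L₂ = 17.9×10⁻⁶×1.7827 − 90.1×10⁻⁷×1.7903 = 1.5779727×10⁻⁵ m/K
ΔT = 7.60×10⁻³ / 1.5779727×10⁻⁵ = 481.631 K
T = 21.3 + 481.631 = 502.931 °C

T = 502.9 °C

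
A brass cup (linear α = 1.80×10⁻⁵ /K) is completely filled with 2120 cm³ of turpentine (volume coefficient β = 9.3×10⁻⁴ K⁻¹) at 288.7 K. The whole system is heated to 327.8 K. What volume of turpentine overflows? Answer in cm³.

The cup also expands: β_container ≈ 3α = 5.4×10⁻⁵ /K
Net overflow = V₀(β_liq − 3α_cont)ΔT
β − 3α = 9.30×10⁻⁴ − 5.4×10⁻⁵ = 8.76×10⁻⁴ /K; ΔT = 39.1 K
ΔV = 2120 × 8.76×10⁻⁴ × 39.1 = 72.6 cm³

72.6 cm³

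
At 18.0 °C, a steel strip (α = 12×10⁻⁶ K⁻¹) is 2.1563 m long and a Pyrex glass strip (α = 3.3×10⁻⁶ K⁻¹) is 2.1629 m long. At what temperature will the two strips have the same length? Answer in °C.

L₁(1 + α₁ΔT) = L₂(1 + α₂ΔT) ⇒ ΔT = (L₂ − L₁)/(α₁L₁ − α₂L₂)
L₂ − L₁ = 2.1629 − 2.1563 = 6.60×10⁻³ m
α₁L₁ − α₂L₂ = 12×10⁻⁶×2.1563 − 3.3×10⁻⁶×2.1629 = 1.873803×10⁻⁵ m/K
ΔT = 6.60×10⁻³ / 1.873803×10⁻⁵ = 352.225 K
T = 18.0 + 352.225 = 370.225 °C

T = 370.2 °C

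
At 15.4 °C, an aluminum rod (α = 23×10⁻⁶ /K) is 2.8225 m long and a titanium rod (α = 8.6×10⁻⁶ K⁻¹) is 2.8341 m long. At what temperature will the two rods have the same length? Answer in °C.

L₁(1 + α₁ΔT) = L₂(1 + α₂ΔT) ⇒ ΔT = (L₂ − L₁)/(α₁L₁ − α₂L₂)
L₂ − L₁ = 2.8341 − 2.8225 = 1.16×10⁻² m
α₁L₁ − α₂L₂ = 23×10⁻⁶×2.8225 − 8.6×10⁻⁶×2.8341 = 4.054424×10⁻⁵ m/K
ΔT = 1.16×10⁻² / 4.054424×10⁻⁵ = 286.107 K
T = 15.4 + 286.107 = 301.507 °C

T = 301.5 °C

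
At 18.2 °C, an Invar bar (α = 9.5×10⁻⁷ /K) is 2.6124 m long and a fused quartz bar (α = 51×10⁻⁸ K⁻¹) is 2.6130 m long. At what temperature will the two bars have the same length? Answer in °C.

T = 540.3 °C

Equal length when α₁L₁ΔT − α₂L₂ΔT = L₂ − L₁ = 6.00×10⁻⁴ m
α₁L₁ = 2.48178×10⁻⁶, α₂L₂ = 1.33263×10⁻⁶ → Δ(αL) = 1.14915×10⁻⁶ m/K
ΔT = 6.00×10⁻⁴ / 1.14915×10⁻⁶ = 522.125 K, so T = 18.2 + 522.125 = 540.325 °C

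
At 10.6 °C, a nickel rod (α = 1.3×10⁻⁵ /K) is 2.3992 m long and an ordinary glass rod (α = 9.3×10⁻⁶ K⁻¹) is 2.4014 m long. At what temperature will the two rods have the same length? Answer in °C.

L₁(1 + α₁ΔT) = L₂(1 + α₂ΔT) ⇒ ΔT = (L₂ − L₁)/(α₁L₁ − α₂L₂)
L₂ − L₁ = 2.4014 − 2.3992 = 2.20×10⁻³ m
α₁L₁ − α₂L₂ = 1.3×10⁻⁵×2.3992 − 9.3×10⁻⁶×2.4014 = 8.85658×10⁻⁶ m/K
ΔT = 2.20×10⁻³ / 8.85658×10⁻⁶ = 248.403 K
T = 10.6 + 248.403 = 259.003 °C

T = 259.0 °C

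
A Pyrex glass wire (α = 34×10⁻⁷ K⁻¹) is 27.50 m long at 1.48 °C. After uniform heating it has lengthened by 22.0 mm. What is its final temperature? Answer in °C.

ΔL = αL₀ΔT ⇒ ΔT = ΔL / (αL₀)
ΔT = 22.0×10⁻³ m / (34×10⁻⁷ × 27.50 m) = 235.29 K
T = 1.48 + 235.29 = 236.77 °C

T = 237 °C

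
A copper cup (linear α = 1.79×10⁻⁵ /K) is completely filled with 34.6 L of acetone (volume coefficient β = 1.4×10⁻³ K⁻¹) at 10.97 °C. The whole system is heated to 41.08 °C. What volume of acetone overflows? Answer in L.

1.40 L

The cup also expands: β_container ≈ 3α = 5.37×10⁻⁵ /K
Net overflow = V₀(β_liq − 3α_cont)ΔT
β − 3α = 1.40×10⁻³ − 5.37×10⁻⁵ = 1.3463×10⁻³ /K; ΔT = 30.11 K
ΔV = 34.6 × 1.3463×10⁻³ × 30.11 = 1.40 L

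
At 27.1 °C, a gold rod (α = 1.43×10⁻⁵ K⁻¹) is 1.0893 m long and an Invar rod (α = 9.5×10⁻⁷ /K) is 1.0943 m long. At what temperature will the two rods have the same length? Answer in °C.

T = 371.0 °C

L₁(1 + α₁ΔT) = L₂(1 + α₂ΔT) ⇒ ΔT = (L₂ − L₁)/(α₁L₁ − α₂L₂)
L₂ − L₁ = 1.0943 − 1.0893 = 5.00×10⁻³ m
α₁L₁ − α₂L₂ = 1.43×10⁻⁵×1.0893 − 9.5×10⁻⁷×1.0943 = 1.4537405×10⁻⁵ m/K
ΔT = 5.00×10⁻³ / 1.4537405×10⁻⁵ = 343.940 K
T = 27.1 + 343.940 = 371.040 °C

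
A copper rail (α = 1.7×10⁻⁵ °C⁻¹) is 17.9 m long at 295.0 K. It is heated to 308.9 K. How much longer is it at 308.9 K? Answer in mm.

|ΔT| = |308.9 − 295.0| = 13.9 K
ΔL = αL₀ΔT = (1.7×10⁻⁵)(17.9)(13.9) = 4.23×10⁻³ m

ΔL = 4.23 mm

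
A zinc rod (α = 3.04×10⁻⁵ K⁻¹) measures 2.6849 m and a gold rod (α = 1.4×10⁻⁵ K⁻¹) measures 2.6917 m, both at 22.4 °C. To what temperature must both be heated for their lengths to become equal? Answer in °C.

L₁(1 + α₁ΔT) = L₂(1 + α₂ΔT) ⇒ ΔT = (L₂ − L₁)/(α₁L₁ − α₂L₂)
L₂ − L₁ = 2.6917 − 2.6849 = 6.80×10⁻³ m
α₁L₁ − α₂L₂ = 3.04×10⁻⁵×2.6849 − 1.4×10⁻⁵×2.6917 = 4.393716×10⁻⁵ m/K
ΔT = 6.80×10⁻³ / 4.393716×10⁻⁵ = 154.766 K
T = 22.4 + 154.766 = 177.166 °C

T = 177.2 °C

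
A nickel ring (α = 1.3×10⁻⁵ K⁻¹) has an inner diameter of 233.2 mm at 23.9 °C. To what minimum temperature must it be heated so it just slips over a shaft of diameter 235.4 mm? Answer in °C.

Required Δd = 235.4 − 233.2 = 2.2 mm
Δd = αd₀ΔT ⇒ ΔT = Δd/(αd₀) = 2.2 / (1.3×10⁻⁵ × 233.2) = 725.69 K
T_min = 23.9 + 725.69 = 749.59 °C

T = 750 °C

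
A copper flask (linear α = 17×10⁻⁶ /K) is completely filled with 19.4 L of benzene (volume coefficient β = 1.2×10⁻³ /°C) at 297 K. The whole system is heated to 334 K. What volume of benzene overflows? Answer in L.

The flask also expands: β_container ≈ 3α = 5.1×10⁻⁵ /K
Net overflow = V₀(β_liq − 3α_cont)ΔT
β − 3α = 1.20×10⁻³ − 5.1×10⁻⁵ = 1.149×10⁻³ /K; ΔT = 37 K
ΔV = 19.4 × 1.149×10⁻³ × 37 = 0.825 L

0.825 L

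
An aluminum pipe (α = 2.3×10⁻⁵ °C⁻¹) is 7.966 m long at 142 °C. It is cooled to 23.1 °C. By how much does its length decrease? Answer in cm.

|ΔT| = |23.1 − 142| = 118.9 K
ΔL = αL₀ΔT = (2.3×10⁻⁵)(7.966)(118.9) = 2.18×10⁻² m

ΔL = 2.18 cm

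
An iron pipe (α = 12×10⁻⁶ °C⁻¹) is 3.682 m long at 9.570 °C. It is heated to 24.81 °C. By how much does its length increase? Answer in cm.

|ΔT| = |24.81 − 9.570| = 15.240 K
ΔL = αL₀ΔT = (12×10⁻⁶)(3.682)(15.240) = 6.73×10⁻⁴ m

ΔL = 0.0673 cm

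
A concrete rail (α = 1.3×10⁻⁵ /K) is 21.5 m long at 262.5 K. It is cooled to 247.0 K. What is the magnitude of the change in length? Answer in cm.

|ΔT| = |247.0 − 262.5| = 15.5 K
ΔL = αL₀ΔT = (1.3×10⁻⁵)(21.5)(15.5) = 4.33×10⁻³ m

ΔL = 0.433 cm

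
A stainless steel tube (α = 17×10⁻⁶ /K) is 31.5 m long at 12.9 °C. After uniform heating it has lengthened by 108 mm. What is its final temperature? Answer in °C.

ΔL = αL₀ΔT ⇒ ΔT = ΔL / (αL₀)
ΔT = 108×10⁻³ m / (17×10⁻⁶ × 31.5 m) = 201.68 K
T = 12.9 + 201.68 = 214.58 °C

T = 215 °C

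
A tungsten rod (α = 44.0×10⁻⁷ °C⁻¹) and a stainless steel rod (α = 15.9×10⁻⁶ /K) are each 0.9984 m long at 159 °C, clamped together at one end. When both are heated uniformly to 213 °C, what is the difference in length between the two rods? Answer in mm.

ΔT = 54 K
tungsten: ΔL = 44.0×10⁻⁷ × 0.9984 m × 54 = 2.3722×10⁻⁴ m = 0.23722 mm
stainless steel: ΔL = 15.9×10⁻⁶ × 0.9984 m × 54 = 8.5723×10⁻⁴ m = 0.85723 mm
difference = 0.85723 − 0.23722 = 0.62001 mm

0.620 mm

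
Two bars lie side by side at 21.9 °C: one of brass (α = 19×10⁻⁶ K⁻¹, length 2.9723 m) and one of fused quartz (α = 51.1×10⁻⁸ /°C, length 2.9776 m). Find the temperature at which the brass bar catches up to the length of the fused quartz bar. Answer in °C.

L₁(1 + α₁ΔT) = L₂(1 + α₂ΔT) ⇒ ΔT = (L₂ − L₁)/(α₁L₁ − α₂L₂)
L₂ − L₁ = 2.9776 − 2.9723 = 5.30×10⁻³ m
α₁L₁ − α₂L₂ = 19×10⁻⁶×2.9723 − 51.1×10⁻⁸×2.9776 = 5.49521464×10⁻⁵ m/K
ΔT = 5.30×10⁻³ / 5.49521464×10⁻⁵ = 96.448 K
T = 21.9 + 96.448 = 118.348 °C

T = 118.3 °C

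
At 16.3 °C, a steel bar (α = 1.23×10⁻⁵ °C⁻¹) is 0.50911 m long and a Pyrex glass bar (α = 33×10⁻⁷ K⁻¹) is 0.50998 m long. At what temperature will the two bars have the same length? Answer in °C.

T = 206.3 °C

Equal length when α₁L₁ΔT − α₂L₂ΔT = L₂ − L₁ = 8.70×10⁻⁴ m
α₁L₁ = 6.262053×10⁻⁶, α₂L₂ = 1.682934×10⁻⁶ → Δ(αL) = 4.579119×10⁻⁶ m/K
ΔT = 8.70×10⁻⁴ / 4.579119×10⁻⁶ = 189.993 K, so T = 16.3 + 189.993 = 206.293 °C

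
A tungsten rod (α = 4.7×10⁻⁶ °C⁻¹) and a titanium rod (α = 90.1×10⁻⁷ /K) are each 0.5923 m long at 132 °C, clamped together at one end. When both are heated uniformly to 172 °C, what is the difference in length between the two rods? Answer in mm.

ΔT = 40 K
tungsten: ΔL = 4.7×10⁻⁶ × 0.5923 m × 40 = 1.1135×10⁻⁴ m = 0.11135 mm
titanium: ΔL = 90.1×10⁻⁷ × 0.5923 m × 40 = 2.1346×10⁻⁴ m = 0.21346 mm
difference = 0.21346 − 0.11135 = 0.10211 mm

0.102 mm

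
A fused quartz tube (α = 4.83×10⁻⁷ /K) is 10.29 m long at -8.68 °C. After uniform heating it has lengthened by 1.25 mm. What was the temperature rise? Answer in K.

ΔL = αL₀ΔT ⇒ ΔT = ΔL / (αL₀)
ΔT = 1.25×10⁻³ m / (4.83×10⁻⁷ × 10.29 m) = 251.51 K

ΔT = 252 K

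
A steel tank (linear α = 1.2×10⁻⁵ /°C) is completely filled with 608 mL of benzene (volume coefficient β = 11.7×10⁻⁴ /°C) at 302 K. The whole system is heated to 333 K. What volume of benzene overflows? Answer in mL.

21.4 mL

The tank also expands: β_container ≈ 3α = 3.6×10⁻⁵ /K
Net overflow = V₀(β_liq − 3α_cont)ΔT
β − 3α = 1.17×10⁻³ − 3.6×10⁻⁵ = 1.134×10⁻³ /K; ΔT = 31 K
ΔV = 608 × 1.134×10⁻³ × 31 = 21.4 mL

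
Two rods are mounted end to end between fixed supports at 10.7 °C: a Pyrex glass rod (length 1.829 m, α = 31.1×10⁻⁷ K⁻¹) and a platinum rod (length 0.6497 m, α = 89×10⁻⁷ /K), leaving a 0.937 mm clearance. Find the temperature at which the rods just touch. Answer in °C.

Gap closes when ΔL₁ + ΔL₂ = 0.937 mm = 9.37×10⁻⁴ m
(α₁L₁ + α₂L₂)ΔT = g
α₁L₁ + α₂L₂ = 31.1×10⁻⁷×1.829 + 89×10⁻⁷×0.6497 = 1.147052×10⁻⁵ m/K
ΔT = 9.37×10⁻⁴ / 1.147052×10⁻⁵ = 81.688 K
T = 10.7 + 81.688 = 92.388 °C

T = 92.4 °C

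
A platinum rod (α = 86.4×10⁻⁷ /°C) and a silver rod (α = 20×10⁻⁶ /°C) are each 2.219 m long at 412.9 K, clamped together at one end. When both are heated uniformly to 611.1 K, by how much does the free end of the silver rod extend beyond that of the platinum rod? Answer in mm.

5.00 mm

ΔT = 198.2 K
platinum: ΔL = 86.4×10⁻⁷ × 2.219 m × 198.2 = 3.7999×10⁻³ m = 3.7999 mm
silver: ΔL = 20×10⁻⁶ × 2.219 m × 198.2 = 8.7961×10⁻³ m = 8.7961 mm
difference = 8.7961 − 3.7999 = 4.9962 mm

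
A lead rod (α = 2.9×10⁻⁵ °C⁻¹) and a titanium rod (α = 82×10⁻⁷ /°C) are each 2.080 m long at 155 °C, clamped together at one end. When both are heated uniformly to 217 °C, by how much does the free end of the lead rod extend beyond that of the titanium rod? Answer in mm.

ΔT = 62 K
lead: ΔL = 2.9×10⁻⁵ × 2.080 m × 62 = 3.7398×10⁻³ m = 3.7398 mm
titanium: ΔL = 82×10⁻⁷ × 2.080 m × 62 = 1.0575×10⁻³ m = 1.0575 mm
difference = 3.7398 − 1.0575 = 2.6823 mm

2.68 mm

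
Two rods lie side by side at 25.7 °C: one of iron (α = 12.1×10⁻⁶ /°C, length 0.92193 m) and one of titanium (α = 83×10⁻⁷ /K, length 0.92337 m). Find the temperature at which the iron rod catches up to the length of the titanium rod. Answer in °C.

L₁(1 + α₁ΔT) = L₂(1 + α₂ΔT) ⇒ ΔT = (L₂ − L₁)/(α₁L₁ − α₂L₂)
L₂ − L₁ = 0.92337 − 0.92193 = 1.44×10⁻³ m
α₁L₁ − α₂L₂ = 12.1×10⁻⁶×0.92193 − 83×10⁻⁷×0.92337 = 3.491382×10⁻⁶ m/K
ΔT = 1.44×10⁻³ / 3.491382×10⁻⁶ = 412.444 K
T = 25.7 + 412.444 = 438.144 °C

T = 438.1 °C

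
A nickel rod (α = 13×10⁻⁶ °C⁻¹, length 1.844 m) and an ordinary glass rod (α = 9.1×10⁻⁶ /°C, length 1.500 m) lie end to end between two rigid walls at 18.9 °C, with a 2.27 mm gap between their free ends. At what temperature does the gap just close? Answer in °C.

T = 79.2 °C

Gap closes when ΔL₁ + ΔL₂ = 2.27 mm = 2.27×10⁻³ m
(α₁L₁ + α₂L₂)ΔT = g
α₁L₁ + α₂L₂ = 13×10⁻⁶×1.844 + 9.1×10⁻⁶×1.500 = 3.7622×10⁻⁵ m/K
ΔT = 2.27×10⁻³ / 3.7622×10⁻⁵ = 60.337 K
T = 18.9 + 60.337 = 79.237 °C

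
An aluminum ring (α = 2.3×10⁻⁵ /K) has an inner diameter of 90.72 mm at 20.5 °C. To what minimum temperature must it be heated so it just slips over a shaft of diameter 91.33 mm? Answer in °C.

T = 313 °C

Required Δd = 91.33 − 90.72 = 0.61 mm
Δd = αd₀ΔT ⇒ ΔT = Δd/(αd₀) = 0.61 / (2.3×10⁻⁵ × 90.72) = 292.35 K
T_min = 20.5 + 292.35 = 312.85 °C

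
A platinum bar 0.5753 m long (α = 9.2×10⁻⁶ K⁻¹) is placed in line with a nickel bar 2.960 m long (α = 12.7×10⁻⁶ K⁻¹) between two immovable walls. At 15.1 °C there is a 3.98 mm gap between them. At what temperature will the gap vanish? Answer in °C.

T = 108 °C

Gap closes when ΔL₁ + ΔL₂ = 3.98 mm = 3.98×10⁻³ m
(α₁L₁ + α₂L₂)ΔT = g
α₁L₁ + α₂L₂ = 9.2×10⁻⁶×0.5753 + 12.7×10⁻⁶×2.960 = 4.288476×10⁻⁵ m/K
ΔT = 3.98×10⁻³ / 4.288476×10⁻⁵ = 92.81 K
T = 15.1 + 92.81 = 107.91 °C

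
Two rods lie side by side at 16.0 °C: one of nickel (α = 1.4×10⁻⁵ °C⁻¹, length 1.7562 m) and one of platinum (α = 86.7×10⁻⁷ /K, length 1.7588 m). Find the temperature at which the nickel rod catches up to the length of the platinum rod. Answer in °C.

T = 294.4 °C

Equal length when α₁L₁ΔT − α₂L₂ΔT = L₂ − L₁ = 2.60×10⁻³ m
α₁L₁ = 2.45868×10⁻⁵, α₂L₂ = 1.5248796×10⁻⁵ → Δ(αL) = 9.338004×10⁻⁶ m/K
ΔT = 2.60×10⁻³ / 9.338004×10⁻⁶ = 278.432 K, so T = 16.0 + 278.432 = 294.432 °C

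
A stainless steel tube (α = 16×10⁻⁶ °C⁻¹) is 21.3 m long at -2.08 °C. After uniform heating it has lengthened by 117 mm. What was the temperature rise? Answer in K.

ΔT = 343 K

ΔL = αL₀ΔT ⇒ ΔT = ΔL / (αL₀)
ΔT = 117×10⁻³ m / (16×10⁻⁶ × 21.3 m) = 343.31 K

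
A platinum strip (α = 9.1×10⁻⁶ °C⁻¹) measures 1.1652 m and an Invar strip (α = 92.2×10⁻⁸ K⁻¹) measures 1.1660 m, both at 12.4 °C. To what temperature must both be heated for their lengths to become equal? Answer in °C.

T = 96.36 °C

L₁(1 + α₁ΔT) = L₂(1 + α₂ΔT) ⇒ ΔT = (L₂ − L₁)/(α₁L₁ − α₂L₂)
L₂ − L₁ = 1.1660 − 1.1652 = 8.00×10⁻⁴ m
α₁L₁ − α₂L₂ = 9.1×10⁻⁶×1.1652 − 92.2×10⁻⁸×1.1660 = 9.528268×10⁻⁶ m/K
ΔT = 8.00×10⁻⁴ / 9.528268×10⁻⁶ = 83.9607 K
T = 12.4 + 83.9607 = 96.3607 °C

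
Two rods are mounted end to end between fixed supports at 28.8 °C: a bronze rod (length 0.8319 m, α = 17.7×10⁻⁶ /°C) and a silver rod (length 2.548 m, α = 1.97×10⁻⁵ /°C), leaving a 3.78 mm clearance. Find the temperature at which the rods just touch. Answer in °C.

Gap closes when ΔL₁ + ΔL₂ = 3.78 mm = 3.78×10⁻³ m
(α₁L₁ + α₂L₂)ΔT = g
α₁L₁ + α₂L₂ = 17.7×10⁻⁶×0.8319 + 1.97×10⁻⁵×2.548 = 6.492023×10⁻⁵ m/K
ΔT = 3.78×10⁻³ / 6.492023×10⁻⁵ = 58.225 K
T = 28.8 + 58.225 = 87.025 °C

T = 87.0 °C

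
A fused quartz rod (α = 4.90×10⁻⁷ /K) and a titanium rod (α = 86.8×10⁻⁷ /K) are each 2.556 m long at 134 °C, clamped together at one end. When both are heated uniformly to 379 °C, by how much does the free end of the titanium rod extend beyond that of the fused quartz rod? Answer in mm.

5.13 mm

ΔT = 245 K
fused quartz: ΔL = 4.90×10⁻⁷ × 2.556 m × 245 = 3.0685×10⁻⁴ m = 0.30685 mm
titanium: ΔL = 86.8×10⁻⁷ × 2.556 m × 245 = 5.4356×10⁻³ m = 5.4356 mm
difference = 5.4356 − 0.30685 = 5.12875 mm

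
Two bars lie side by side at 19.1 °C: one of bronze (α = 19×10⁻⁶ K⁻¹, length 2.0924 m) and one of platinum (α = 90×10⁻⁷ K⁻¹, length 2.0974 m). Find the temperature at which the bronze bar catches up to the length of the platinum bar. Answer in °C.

L₁(1 + α₁ΔT) = L₂(1 + α₂ΔT) ⇒ ΔT = (L₂ − L₁)/(α₁L₁ − α₂L₂)
L₂ − L₁ = 2.0974 − 2.0924 = 5.00×10⁻³ m
α₁L₁ − α₂L₂ = 19×10⁻⁶×2.0924 − 90×10⁻⁷×2.0974 = 2.0879×10⁻⁵ m/K
ΔT = 5.00×10⁻³ / 2.0879×10⁻⁵ = 239.475 K
T = 19.1 + 239.475 = 258.575 °C

T = 258.6 °C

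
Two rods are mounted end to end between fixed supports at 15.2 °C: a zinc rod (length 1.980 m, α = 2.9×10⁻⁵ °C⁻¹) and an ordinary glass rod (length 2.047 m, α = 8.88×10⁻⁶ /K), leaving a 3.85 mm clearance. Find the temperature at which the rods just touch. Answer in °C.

α₁L₁ = 5.742×10⁻⁵ m/K, α₂L₂ = 1.817736×10⁻⁵ m/K → total 7.559736×10⁻⁵ m/K
ΔT = g/(α₁L₁+α₂L₂) = 3.85×10⁻³ / 7.559736×10⁻⁵ = 50.928 K
T = 15.2 + 50.928 = 66.128 °C

T = 66.1 °C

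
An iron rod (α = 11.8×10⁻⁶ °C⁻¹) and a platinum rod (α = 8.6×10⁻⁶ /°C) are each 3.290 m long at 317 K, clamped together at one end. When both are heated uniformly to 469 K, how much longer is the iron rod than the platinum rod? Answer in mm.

ΔT = 152 K
iron: ΔL = 11.8×10⁻⁶ × 3.290 m × 152 = 5.9009×10⁻³ m = 5.9009 mm
platinum: ΔL = 8.6×10⁻⁶ × 3.290 m × 152 = 4.3007×10⁻³ m = 4.3007 mm
difference = 5.9009 − 4.3007 = 1.6002 mm

1.60 mm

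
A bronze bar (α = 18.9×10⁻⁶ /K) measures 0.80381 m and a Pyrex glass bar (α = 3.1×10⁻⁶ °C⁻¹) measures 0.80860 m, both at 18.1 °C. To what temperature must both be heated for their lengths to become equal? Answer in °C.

T = 395.7 °C

Equal length when α₁L₁ΔT − α₂L₂ΔT = L₂ − L₁ = 4.79×10⁻³ m
α₁L₁ = 1.5192009×10⁻⁵, α₂L₂ = 2.50666×10⁻⁶ → Δ(αL) = 1.2685349×10⁻⁵ m/K
ΔT = 4.79×10⁻³ / 1.2685349×10⁻⁵ = 377.601 K, so T = 18.1 + 377.601 = 395.701 °C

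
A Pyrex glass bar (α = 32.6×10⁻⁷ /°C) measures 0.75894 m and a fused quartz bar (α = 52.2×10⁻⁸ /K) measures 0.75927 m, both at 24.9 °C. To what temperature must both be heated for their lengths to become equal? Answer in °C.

Equal length when α₁L₁ΔT − α₂L₂ΔT = L₂ − L₁ = 3.30×10⁻⁴ m
α₁L₁ = 2.4741444×10⁻⁶, α₂L₂ = 3.9633894×10⁻⁷ → Δ(αL) = 2.07780546×10⁻⁶ m/K
ΔT = 3.30×10⁻⁴ / 2.07780546×10⁻⁶ = 158.821 K, so T = 24.9 + 158.821 = 183.721 °C

T = 183.7 °C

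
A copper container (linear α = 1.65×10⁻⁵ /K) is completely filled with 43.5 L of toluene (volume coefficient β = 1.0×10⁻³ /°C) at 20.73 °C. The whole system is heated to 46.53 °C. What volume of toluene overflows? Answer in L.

The container also expands: β_container ≈ 3α = 4.95×10⁻⁵ /K
Net overflow = V₀(β_liq − 3α_cont)ΔT
β − 3α = 1.00×10⁻³ − 4.95×10⁻⁵ = 9.505×10⁻⁴ /K; ΔT = 25.80 K
ΔV = 43.5 × 9.505×10⁻⁴ × 25.80 = 1.07 L

1.07 L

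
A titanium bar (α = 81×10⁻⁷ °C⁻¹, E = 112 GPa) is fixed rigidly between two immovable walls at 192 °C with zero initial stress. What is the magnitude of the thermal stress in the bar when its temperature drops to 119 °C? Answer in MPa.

Fully constrained: the free strain ε = αΔT is blocked, so σ = Eε = EαΔT.
|ΔT| = 73 K
σ = 112×10⁹ × 81×10⁻⁷ × 73 = 6.62×10⁷ Pa

σ = 66.2 MPa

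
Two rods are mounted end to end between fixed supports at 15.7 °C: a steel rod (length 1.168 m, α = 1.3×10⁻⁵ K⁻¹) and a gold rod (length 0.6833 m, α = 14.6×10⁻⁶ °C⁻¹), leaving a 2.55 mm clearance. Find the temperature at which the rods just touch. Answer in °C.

Gap closes when ΔL₁ + ΔL₂ = 2.55 mm = 2.55×10⁻³ m
(α₁L₁ + α₂L₂)ΔT = g
α₁L₁ + α₂L₂ = 1.3×10⁻⁵×1.168 + 14.6×10⁻⁶×0.6833 = 2.516018×10⁻⁵ m/K
ΔT = 2.55×10⁻³ / 2.516018×10⁻⁵ = 101.35 K
T = 15.7 + 101.35 = 117.05 °C

T = 117 °C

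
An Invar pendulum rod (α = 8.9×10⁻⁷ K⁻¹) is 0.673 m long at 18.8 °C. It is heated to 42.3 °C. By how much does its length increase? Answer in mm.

|ΔT| = |42.3 − 18.8| = 23.5 K
ΔL = αL₀ΔT = (8.9×10⁻⁷)(0.673)(23.5) = 1.41×10⁻⁵ m

ΔL = 0.0141 mm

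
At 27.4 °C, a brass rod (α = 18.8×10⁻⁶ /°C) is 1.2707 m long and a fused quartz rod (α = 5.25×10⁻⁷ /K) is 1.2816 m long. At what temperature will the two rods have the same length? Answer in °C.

T = 496.9 °C

L₁(1 + α₁ΔT) = L₂(1 + α₂ΔT) ⇒ ΔT = (L₂ − L₁)/(α₁L₁ − α₂L₂)
L₂ − L₁ = 1.2816 − 1.2707 = 1.09×10⁻² m
α₁L₁ − α₂L₂ = 18.8×10⁻⁶×1.2707 − 5.25×10⁻⁷×1.2816 = 2.321632×10⁻⁵ m/K
ΔT = 1.09×10⁻² / 2.321632×10⁻⁵ = 469.497 K
T = 27.4 + 469.497 = 496.897 °C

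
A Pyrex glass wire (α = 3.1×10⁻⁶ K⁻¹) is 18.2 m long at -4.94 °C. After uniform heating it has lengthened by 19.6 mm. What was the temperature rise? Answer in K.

ΔL = αL₀ΔT ⇒ ΔT = ΔL / (αL₀)
ΔT = 19.6×10⁻³ m / (3.1×10⁻⁶ × 18.2 m) = 347.39 K

ΔT = 347 K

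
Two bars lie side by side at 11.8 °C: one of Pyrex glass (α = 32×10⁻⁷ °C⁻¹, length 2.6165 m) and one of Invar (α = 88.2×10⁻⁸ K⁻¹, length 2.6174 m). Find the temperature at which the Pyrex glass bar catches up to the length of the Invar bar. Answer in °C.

L₁(1 + α₁ΔT) = L₂(1 + α₂ΔT) ⇒ ΔT = (L₂ − L₁)/(α₁L₁ − α₂L₂)
L₂ − L₁ = 2.6174 − 2.6165 = 9.00×10⁻⁴ m
α₁L₁ − α₂L₂ = 32×10⁻⁷×2.6165 − 88.2×10⁻⁸×2.6174 = 6.0642532×10⁻⁶ m/K
ΔT = 9.00×10⁻⁴ / 6.0642532×10⁻⁶ = 148.411 K
T = 11.8 + 148.411 = 160.211 °C

T = 160.2 °C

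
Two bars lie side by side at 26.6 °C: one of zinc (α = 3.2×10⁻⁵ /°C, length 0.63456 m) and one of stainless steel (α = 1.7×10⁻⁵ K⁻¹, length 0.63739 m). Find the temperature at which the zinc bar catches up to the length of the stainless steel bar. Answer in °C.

Equal length when α₁L₁ΔT − α₂L₂ΔT = L₂ − L₁ = 2.83×10⁻³ m
α₁L₁ = 2.030592×10⁻⁵, α₂L₂ = 1.083563×10⁻⁵ → Δ(αL) = 9.47029×10⁻⁶ m/K
ΔT = 2.83×10⁻³ / 9.47029×10⁻⁶ = 298.829 K, so T = 26.6 + 298.829 = 325.429 °C

T = 325.4 °C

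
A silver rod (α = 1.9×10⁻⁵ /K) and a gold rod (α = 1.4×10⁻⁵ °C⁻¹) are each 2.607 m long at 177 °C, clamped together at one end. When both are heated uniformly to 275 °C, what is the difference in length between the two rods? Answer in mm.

ΔT = 98 K
silver: ΔL = 1.9×10⁻⁵ × 2.607 m × 98 = 4.8542×10⁻³ m = 4.8542 mm
gold: ΔL = 1.4×10⁻⁵ × 2.607 m × 98 = 3.5768×10⁻³ m = 3.5768 mm
difference = 4.8542 − 3.5768 = 1.2774 mm

1.28 mm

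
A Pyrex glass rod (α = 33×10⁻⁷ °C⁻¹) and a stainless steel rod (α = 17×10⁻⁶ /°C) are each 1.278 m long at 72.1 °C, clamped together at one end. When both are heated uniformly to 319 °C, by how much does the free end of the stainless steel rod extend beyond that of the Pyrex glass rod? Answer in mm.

4.32 mm

ΔT = 246.9 K
Pyrex glass: ΔL = 33×10⁻⁷ × 1.278 m × 246.9 = 1.0413×10⁻³ m = 1.0413 mm
stainless steel: ΔL = 17×10⁻⁶ × 1.278 m × 246.9 = 5.3641×10⁻³ m = 5.3641 mm
difference = 5.3641 − 1.0413 = 4.3228 mm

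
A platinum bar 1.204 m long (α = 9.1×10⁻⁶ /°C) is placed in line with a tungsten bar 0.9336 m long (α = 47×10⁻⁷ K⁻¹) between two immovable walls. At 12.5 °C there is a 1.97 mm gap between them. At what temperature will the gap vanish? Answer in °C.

T = 141 °C

Gap closes when ΔL₁ + ΔL₂ = 1.97 mm = 1.97×10⁻³ m
(α₁L₁ + α₂L₂)ΔT = g
α₁L₁ + α₂L₂ = 9.1×10⁻⁶×1.204 + 47×10⁻⁷×0.9336 = 1.534432×10⁻⁵ m/K
ΔT = 1.97×10⁻³ / 1.534432×10⁻⁵ = 128.39 K
T = 12.5 + 128.39 = 140.89 °C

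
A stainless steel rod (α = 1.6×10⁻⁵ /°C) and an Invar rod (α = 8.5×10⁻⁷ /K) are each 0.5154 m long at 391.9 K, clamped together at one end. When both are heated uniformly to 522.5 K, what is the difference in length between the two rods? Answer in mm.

1.02 mm

ΔT = 130.6 K
stainless steel: ΔL = 1.6×10⁻⁵ × 0.5154 m × 130.6 = 1.0770×10⁻³ m = 1.0770 mm
Invar: ΔL = 8.5×10⁻⁷ × 0.5154 m × 130.6 = 5.7215×10⁻⁵ m = 0.057215 mm
difference = 1.0770 − 0.057215 = 1.019785 mm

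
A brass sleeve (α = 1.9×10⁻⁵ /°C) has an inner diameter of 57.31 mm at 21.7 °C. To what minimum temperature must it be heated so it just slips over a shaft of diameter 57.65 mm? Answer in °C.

T = 334 °C

Required Δd = 57.65 − 57.31 = 0.34 mm
Δd = αd₀ΔT ⇒ ΔT = Δd/(αd₀) = 0.34 / (1.9×10⁻⁵ × 57.31) = 312.24 K
T_min = 21.7 + 312.24 = 333.94 °C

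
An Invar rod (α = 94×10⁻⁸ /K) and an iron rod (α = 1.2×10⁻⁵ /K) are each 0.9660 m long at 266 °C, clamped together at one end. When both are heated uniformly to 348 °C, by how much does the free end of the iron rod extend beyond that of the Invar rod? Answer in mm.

0.876 mm

ΔT = 82 K
Invar: ΔL = 94×10⁻⁸ × 0.9660 m × 82 = 7.4459×10⁻⁵ m = 0.074459 mm
iron: ΔL = 1.2×10⁻⁵ × 0.9660 m × 82 = 9.5054×10⁻⁴ m = 0.95054 mm
difference = 0.95054 − 0.074459 = 0.876081 mm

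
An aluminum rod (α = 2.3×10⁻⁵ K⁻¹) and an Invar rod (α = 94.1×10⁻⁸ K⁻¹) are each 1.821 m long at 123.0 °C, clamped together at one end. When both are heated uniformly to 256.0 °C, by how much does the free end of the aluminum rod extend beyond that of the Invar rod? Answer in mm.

ΔT = 133.0 K
aluminum: ΔL = 2.3×10⁻⁵ × 1.821 m × 133.0 = 5.5704×10⁻³ m = 5.5704 mm
Invar: ΔL = 94.1×10⁻⁸ × 1.821 m × 133.0 = 2.2790×10⁻⁴ m = 0.22790 mm
difference = 5.5704 − 0.22790 = 5.3425 mm

5.34 mm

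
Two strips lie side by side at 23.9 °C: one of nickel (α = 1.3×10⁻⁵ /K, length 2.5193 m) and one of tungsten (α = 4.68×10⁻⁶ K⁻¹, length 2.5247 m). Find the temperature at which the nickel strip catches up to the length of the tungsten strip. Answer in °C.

L₁(1 + α₁ΔT) = L₂(1 + α₂ΔT) ⇒ ΔT = (L₂ − L₁)/(α₁L₁ − α₂L₂)
L₂ − L₁ = 2.5247 − 2.5193 = 5.40×10⁻³ m
α₁L₁ − α₂L₂ = 1.3×10⁻⁵×2.5193 − 4.68×10⁻⁶×2.5247 = 2.0935304×10⁻⁵ m/K
ΔT = 5.40×10⁻³ / 2.0935304×10⁻⁵ = 257.938 K
T = 23.9 + 257.938 = 281.838 °C

T = 281.8 °C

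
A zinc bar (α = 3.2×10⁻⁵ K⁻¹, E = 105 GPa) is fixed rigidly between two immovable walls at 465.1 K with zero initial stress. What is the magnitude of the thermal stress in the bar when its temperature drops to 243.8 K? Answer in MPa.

Fully constrained: the free strain ε = αΔT is blocked, so σ = Eε = EαΔT.
|ΔT| = 221.3 K
σ = 105×10⁹ × 3.2×10⁻⁵ × 221.3 = 7.44×10⁸ Pa

σ = 744 MPa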